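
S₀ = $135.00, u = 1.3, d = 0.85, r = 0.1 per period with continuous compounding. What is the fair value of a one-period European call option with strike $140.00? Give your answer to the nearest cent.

Risk-neutral probability p = (e^0.1 − 0.85)/(1.3 − 0.85) = 0.2552/0.4500 = 0.5670
Terminal stock prices: S_u = 175.5, S_d = 114.8
Terminal payoffs (S − K): max(35.5, 0) = 35.5, max(-25.25, 0) = 0
Node 0 (S = 135): V_0 = e^(−0.1)·[0.5670·35.5000 + 0.4330·0.0000] = 18.2145

$18.21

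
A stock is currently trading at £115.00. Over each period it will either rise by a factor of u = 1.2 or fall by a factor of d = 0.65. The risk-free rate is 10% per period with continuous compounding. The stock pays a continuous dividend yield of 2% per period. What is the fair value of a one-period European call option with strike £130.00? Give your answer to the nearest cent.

Per-period risk-free factor R = e^0.1 = 1.1052; dividend-adjusted growth = e^(0.1−0.02) = 1.0833.
Risk-neutral probability p = (1.0833 − 0.65)/(1.2 − 0.65) = 0.4333/0.5500 = 0.7878
Terminal stock prices: S_u = 138, S_d = 74.75
Terminal payoffs (S − K): max(8, 0) = 8, max(-55.25, 0) = 0
Node 0 (S = 115): V_0 = e^(−0.1)·[0.7878·8.0000 + 0.2122·0.0000] = 5.7026

£5.70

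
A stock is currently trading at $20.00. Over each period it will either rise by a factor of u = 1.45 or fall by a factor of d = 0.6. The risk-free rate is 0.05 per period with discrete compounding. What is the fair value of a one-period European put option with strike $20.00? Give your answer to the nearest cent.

Risk-neutral probability p = (1 + 0.05 − 0.6)/(1.45 − 0.6) = 0.4500/0.8500 = 0.5294
Terminal stock prices: S_u = 29, S_d = 12
Terminal payoffs (K − S): max(-9, 0) = 0, max(8, 0) = 8
Node 0 (S = 20): V_0 = 1/1.05·[0.5294·0.0000 + 0.4706·8.0000] = 3.5854

$3.59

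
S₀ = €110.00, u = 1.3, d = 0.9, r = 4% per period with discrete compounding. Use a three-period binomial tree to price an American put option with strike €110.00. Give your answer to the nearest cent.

€8.16

Risk-neutral probability p = (1 + 0.04 − 0.9)/(1.3 − 0.9) = 0.1400/0.4000 = 0.3500
Terminal stock prices: S_uuu = 241.7, S_uud = 167.3, S_udd = 115.8, S_ddd = 80.19
Terminal payoffs (K − S): max(-131.7, 0) = 0, max(-57.31, 0) = 0, max(-5.83, 0) = 0, max(29.81, 0) = 29.81
Node uu (S = 185.9): continuation = 1/1.04·[0.3500·0.0000 + 0.6500·0.0000] = 0.0000; exercise value = 0.0000 ≤ continuation, so V_uu = 0.0000
Node ud (S = 128.7): continuation = 1/1.04·[0.3500·0.0000 + 0.6500·0.0000] = 0.0000; exercise value = 0.0000 ≤ continuation, so V_ud = 0.0000
Node dd (S = 89.1): continuation = 1/1.04·[0.3500·0.0000 + 0.6500·29.8100] = 18.6312; exercise value = 20.9000 > continuation, so V_dd = 20.9000 (exercise)
Node u (S = 143): continuation = 1/1.04·[0.3500·0.0000 + 0.6500·0.0000] = 0.0000; exercise value = 0.0000 ≤ continuation, so V_u = 0.0000
Node d (S = 99): continuation = 1/1.04·[0.3500·0.0000 + 0.6500·20.9000] = 13.0625; exercise value = 11.0000 ≤ continuation, so V_d = 13.0625
Node 0 (S = 110): continuation = 1/1.04·[0.3500·0.0000 + 0.6500·13.0625] = 8.1641; exercise value = 0.0000 ≤ continuation, so V_0 = 8.1641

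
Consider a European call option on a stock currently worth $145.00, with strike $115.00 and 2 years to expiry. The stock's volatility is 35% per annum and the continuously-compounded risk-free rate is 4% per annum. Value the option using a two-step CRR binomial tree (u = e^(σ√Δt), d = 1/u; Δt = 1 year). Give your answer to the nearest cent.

$49.97

CRR parameters: u = e^(σ√Δt) = e^(0.35·√1) = 1.4191, d = 1/u = 0.7047
Per-period rate: rΔt = 0.04·1 = 0.04, so R = e^0.04 = 1.0408
Risk-neutral probability p = (e^0.04 − 0.7047)/(1.4191 − 0.7047) = 0.3361/0.7144 = 0.4705
Terminal stock prices: S_uu = 292, S_ud = 145, S_dd = 72
Terminal payoffs (S − K): max(177, 0) = 177, max(30, 0) = 30, max(-43, 0) = 0
Node u (S = 205.8): V_u = e^(−0.04)·[0.4705·176.9941 + 0.5295·30.0000] = 95.2740
Node d (S = 102.2): V_d = e^(−0.04)·[0.4705·30.0000 + 0.5295·0.0000] = 13.5618
Node 0 (S = 145): V_0 = e^(−0.04)·[0.4705·95.2740 + 0.5295·13.5618] = 49.9690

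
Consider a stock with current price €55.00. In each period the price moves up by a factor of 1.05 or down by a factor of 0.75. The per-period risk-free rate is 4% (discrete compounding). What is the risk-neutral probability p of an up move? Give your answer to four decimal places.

p = 0.9667

Risk-neutral probability p = (1 + 0.04 − 0.75)/(1.05 − 0.75) = 0.2900/0.3000 = 0.9667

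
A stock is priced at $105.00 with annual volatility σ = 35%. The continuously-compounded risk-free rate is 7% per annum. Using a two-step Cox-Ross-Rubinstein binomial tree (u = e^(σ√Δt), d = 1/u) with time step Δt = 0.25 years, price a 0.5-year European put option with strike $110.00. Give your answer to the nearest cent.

$10.88

CRR parameters: u = e^(σ√Δt) = e^(0.35·√0.25) = 1.1912, d = 1/u = 0.8395
Per-period rate: rΔt = 0.07·0.25 = 0.0175, so R = e^0.0175 = 1.0177
Risk-neutral probability p = (e^0.0175 − 0.8395)/(1.1912 − 0.8395) = 0.1782/0.3518 = 0.5065
Terminal stock prices: S_uu = 149, S_ud = 105, S_dd = 73.99
Terminal payoffs (K − S): max(-39, 0) = 0, max(5, 0) = 5, max(36.01, 0) = 36.01
Node u (S = 125.1): V_u = e^(−0.0175)·[0.5065·0.0000 + 0.4935·5.0000] = 2.4245
Node d (S = 88.14): V_d = e^(−0.0175)·[0.5065·5.0000 + 0.4935·36.0078] = 19.9488
Node 0 (S = 105): V_0 = e^(−0.0175)·[0.5065·2.4245 + 0.4935·19.9488] = 10.8798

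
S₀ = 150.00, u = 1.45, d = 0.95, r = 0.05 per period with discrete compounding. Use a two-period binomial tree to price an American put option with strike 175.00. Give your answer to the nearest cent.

Risk-neutral probability p = (1 + 0.05 − 0.95)/(1.45 − 0.95) = 0.1000/0.5000 = 0.2000
Terminal stock prices: S_uu = 315.4, S_ud = 206.6, S_dd = 135.4
Terminal payoffs (K − S): max(-140.4, 0) = 0, max(-31.62, 0) = 0, max(39.62, 0) = 39.62
Node u (S = 217.5): continuation = 1/1.05·[0.2000·0.0000 + 0.8000·0.0000] = 0.0000; exercise value = 0.0000 ≤ continuation, so V_u = 0.0000
Node d (S = 142.5): continuation = 1/1.05·[0.2000·0.0000 + 0.8000·39.6250] = 30.1905; exercise value = 32.5000 > continuation, so V_d = 32.5000 (exercise)
Node 0 (S = 150): continuation = 1/1.05·[0.2000·0.0000 + 0.8000·32.5000] = 24.7619; exercise value = 25.0000 > continuation, so V_0 = 25.0000 (exercise)

25.00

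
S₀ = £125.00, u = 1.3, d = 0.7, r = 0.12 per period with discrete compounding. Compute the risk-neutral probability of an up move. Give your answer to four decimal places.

Risk-neutral probability p = (1 + 0.12 − 0.7)/(1.3 − 0.7) = 0.4200/0.6000 = 0.7000

p = 0.7000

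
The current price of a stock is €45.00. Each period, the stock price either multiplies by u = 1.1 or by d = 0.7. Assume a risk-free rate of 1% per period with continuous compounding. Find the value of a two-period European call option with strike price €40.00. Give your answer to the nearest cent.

Risk-neutral probability p = (e^0.01 − 0.7)/(1.1 − 0.7) = 0.3101/0.4000 = 0.7751
Terminal stock prices: S_uu = 54.45, S_ud = 34.65, S_dd = 22.05
Terminal payoffs (S − K): max(14.45, 0) = 14.45, max(-5.35, 0) = 0, max(-17.95, 0) = 0
Node u (S = 49.5): V_u = e^(−0.01)·[0.7751·14.4500 + 0.2249·0.0000] = 11.0891
Node d (S = 31.5): V_d = e^(−0.01)·[0.7751·0.0000 + 0.2249·0.0000] = 0.0000
Node 0 (S = 45): V_0 = e^(−0.01)·[0.7751·11.0891 + 0.2249·0.0000] = 8.5099

€8.51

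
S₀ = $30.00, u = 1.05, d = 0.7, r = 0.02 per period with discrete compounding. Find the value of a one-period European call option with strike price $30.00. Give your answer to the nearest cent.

$1.34

Risk-neutral probability p = (1 + 0.02 − 0.7)/(1.05 − 0.7) = 0.3200/0.3500 = 0.9143
Terminal stock prices: S_u = 31.5, S_d = 21
Terminal payoffs (S − K): max(1.5, 0) = 1.5, max(-9, 0) = 0
Node 0 (S = 30): V_0 = 1/1.02·[0.9143·1.5000 + 0.0857·0.0000] = 1.3445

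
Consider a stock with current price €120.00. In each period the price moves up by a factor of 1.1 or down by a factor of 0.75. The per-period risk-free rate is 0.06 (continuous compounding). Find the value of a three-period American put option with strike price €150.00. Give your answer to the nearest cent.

€30.00

Risk-neutral probability p = (e^0.06 − 0.75)/(1.1 − 0.75) = 0.3118/0.3500 = 0.8910
Terminal stock prices: S_uuu = 159.7, S_uud = 108.9, S_udd = 74.25, S_ddd = 50.62
Terminal payoffs (K − S): max(-9.72, 0) = 0, max(41.1, 0) = 41.1, max(75.75, 0) = 75.75, max(99.38, 0) = 99.38
Node uu (S = 145.2): continuation = e^(−0.06)·[0.8910·0.0000 + 0.1090·41.1000] = 4.2205; exercise value = 4.8000 > continuation, so V_uu = 4.8000 (exercise)
Node ud (S = 99): continuation = e^(−0.06)·[0.8910·41.1000 + 0.1090·75.7500] = 42.2647; exercise value = 51.0000 > continuation, so V_ud = 51.0000 (exercise)
Node dd (S = 67.5): continuation = e^(−0.06)·[0.8910·75.7500 + 0.1090·99.3750] = 73.7647; exercise value = 82.5000 > continuation, so V_dd = 82.5000 (exercise)
Node u (S = 132): continuation = e^(−0.06)·[0.8910·4.8000 + 0.1090·51.0000] = 9.2647; exercise value = 18.0000 > continuation, so V_u = 18.0000 (exercise)
Node d (S = 90): continuation = e^(−0.06)·[0.8910·51.0000 + 0.1090·82.5000] = 51.2647; exercise value = 60.0000 > continuation, so V_d = 60.0000 (exercise)
Node 0 (S = 120): continuation = e^(−0.06)·[0.8910·18.0000 + 0.1090·60.0000] = 21.2647; exercise value = 30.0000 > continuation, so V_0 = 30.0000 (exercise)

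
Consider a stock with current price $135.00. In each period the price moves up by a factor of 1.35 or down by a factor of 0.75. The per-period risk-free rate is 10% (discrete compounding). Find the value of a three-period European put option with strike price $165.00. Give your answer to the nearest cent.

Risk-neutral probability p = (1 + 0.1 − 0.75)/(1.35 − 0.75) = 0.3500/0.6000 = 0.5833
Terminal stock prices: S_uuu = 332.2, S_uud = 184.5, S_udd = 102.5, S_ddd = 56.95
Terminal payoffs (K − S): max(-167.2, 0) = 0, max(-19.53, 0) = 0, max(62.48, 0) = 62.48, max(108, 0) = 108
Node uu (S = 246): V_uu = 1/1.1·[0.5833·0.0000 + 0.4167·0.0000] = 0.0000
Node ud (S = 136.7): V_ud = 1/1.1·[0.5833·0.0000 + 0.4167·62.4844] = 23.6683
Node dd (S = 75.94): V_dd = 1/1.1·[0.5833·62.4844 + 0.4167·108.0469] = 74.0625
Node u (S = 182.2): V_u = 1/1.1·[0.5833·0.0000 + 0.4167·23.6683] = 8.9653
Node d (S = 101.2): V_d = 1/1.1·[0.5833·23.6683 + 0.4167·74.0625] = 40.6054
Node 0 (S = 135): V_0 = 1/1.1·[0.5833·8.9653 + 0.4167·40.6054] = 20.1351

$20.14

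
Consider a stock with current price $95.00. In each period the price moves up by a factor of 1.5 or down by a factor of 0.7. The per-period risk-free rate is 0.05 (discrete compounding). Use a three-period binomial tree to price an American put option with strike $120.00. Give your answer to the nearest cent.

$34.66

Risk-neutral probability p = (1 + 0.05 − 0.7)/(1.5 − 0.7) = 0.3500/0.8000 = 0.4375
Terminal stock prices: S_uuu = 320.6, S_uud = 149.6, S_udd = 69.82, S_ddd = 32.58
Terminal payoffs (K − S): max(-200.6, 0) = 0, max(-29.62, 0) = 0, max(50.18, 0) = 50.18, max(87.42, 0) = 87.42
Node uu (S = 213.8): continuation = 1/1.05·[0.4375·0.0000 + 0.5625·0.0000] = 0.0000; exercise value = 0.0000 ≤ continuation, so V_uu = 0.0000
Node ud (S = 99.75): continuation = 1/1.05·[0.4375·0.0000 + 0.5625·50.1750] = 26.8795; exercise value = 20.2500 ≤ continuation, so V_ud = 26.8795
Node dd (S = 46.55): continuation = 1/1.05·[0.4375·50.1750 + 0.5625·87.4150] = 67.7357; exercise value = 73.4500 > continuation, so V_dd = 73.4500 (exercise)
Node u (S = 142.5): continuation = 1/1.05·[0.4375·0.0000 + 0.5625·26.8795] = 14.3997; exercise value = 0.0000 ≤ continuation, so V_u = 14.3997
Node d (S = 66.5): continuation = 1/1.05·[0.4375·26.8795 + 0.5625·73.4500] = 50.5480; exercise value = 53.5000 > continuation, so V_d = 53.5000 (exercise)
Node 0 (S = 95): continuation = 1/1.05·[0.4375·14.3997 + 0.5625·53.5000] = 34.6606; exercise value = 25.0000 ≤ continuation, so V_0 = 34.6606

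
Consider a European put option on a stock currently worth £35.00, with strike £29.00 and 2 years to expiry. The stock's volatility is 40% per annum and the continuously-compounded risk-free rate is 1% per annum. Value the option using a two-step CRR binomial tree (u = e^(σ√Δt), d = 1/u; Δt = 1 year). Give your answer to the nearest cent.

CRR parameters: u = e^(σ√Δt) = e^(0.4·√1) = 1.4918, d = 1/u = 0.6703
Per-period rate: rΔt = 0.01·1 = 0.01, so R = e^0.01 = 1.0101
Risk-neutral probability p = (e^0.01 − 0.6703)/(1.4918 − 0.6703) = 0.3397/0.8215 = 0.4135
Terminal stock prices: S_uu = 77.89, S_ud = 35, S_dd = 15.73
Terminal payoffs (K − S): max(-48.89, 0) = 0, max(-6, 0) = 0, max(13.27, 0) = 13.27
Node u (S = 52.21): V_u = e^(−0.01)·[0.4135·0.0000 + 0.5865·0.0000] = 0.0000
Node d (S = 23.46): V_d = e^(−0.01)·[0.4135·0.0000 + 0.5865·13.2735] = 7.7068
Node 0 (S = 35): V_0 = e^(−0.01)·[0.4135·0.0000 + 0.5865·7.7068] = 4.4747

£4.47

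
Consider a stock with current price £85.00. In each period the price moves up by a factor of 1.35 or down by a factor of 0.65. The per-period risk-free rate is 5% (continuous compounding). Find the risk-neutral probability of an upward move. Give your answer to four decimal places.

Risk-neutral probability p = (e^0.05 − 0.65)/(1.35 − 0.65) = 0.4013/0.7000 = 0.5732

p = 0.5732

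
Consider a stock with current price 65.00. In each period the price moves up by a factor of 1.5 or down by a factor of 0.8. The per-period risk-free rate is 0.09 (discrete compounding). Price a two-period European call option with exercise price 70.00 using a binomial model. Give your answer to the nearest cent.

Risk-neutral probability p = (1 + 0.09 − 0.8)/(1.5 − 0.8) = 0.2900/0.7000 = 0.4143
Terminal stock prices: S_uu = 146.2, S_ud = 78, S_dd = 41.6
Terminal payoffs (S − K): max(76.25, 0) = 76.25, max(8, 0) = 8, max(-28.4, 0) = 0
Node u (S = 97.5): V_u = 1/1.09·[0.4143·76.2500 + 0.5857·8.0000] = 33.2798
Node d (S = 52): V_d = 1/1.09·[0.4143·8.0000 + 0.5857·0.0000] = 3.0406
Node 0 (S = 65): V_0 = 1/1.09·[0.4143·33.2798 + 0.5857·3.0406] = 14.2828

14.28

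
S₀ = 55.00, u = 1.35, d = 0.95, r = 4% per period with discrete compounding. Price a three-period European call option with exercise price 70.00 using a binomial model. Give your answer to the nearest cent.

3.30

Risk-neutral probability p = (1 + 0.04 − 0.95)/(1.35 − 0.95) = 0.0900/0.4000 = 0.2250
Terminal stock prices: S_uuu = 135.3, S_uud = 95.23, S_udd = 67.01, S_ddd = 47.16
Terminal payoffs (S − K): max(65.32, 0) = 65.32, max(25.23, 0) = 25.23, max(-2.989, 0) = 0, max(-22.84, 0) = 0
Node uu (S = 100.2): V_uu = 1/1.04·[0.2250·65.3206 + 0.7750·25.2256] = 32.9298
Node ud (S = 70.54): V_ud = 1/1.04·[0.2250·25.2256 + 0.7750·0.0000] = 5.4575
Node dd (S = 49.64): V_dd = 1/1.04·[0.2250·0.0000 + 0.7750·0.0000] = 0.0000
Node u (S = 74.25): V_u = 1/1.04·[0.2250·32.9298 + 0.7750·5.4575] = 11.1911
Node d (S = 52.25): V_d = 1/1.04·[0.2250·5.4575 + 0.7750·0.0000] = 1.1807
Node 0 (S = 55): V_0 = 1/1.04·[0.2250·11.1911 + 0.7750·1.1807] = 3.3010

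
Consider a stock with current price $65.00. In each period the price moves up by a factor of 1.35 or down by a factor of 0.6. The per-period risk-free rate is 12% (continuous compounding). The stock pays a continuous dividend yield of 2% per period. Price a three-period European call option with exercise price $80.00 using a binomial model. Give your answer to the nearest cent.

Per-period risk-free factor R = e^0.12 = 1.1275; dividend-adjusted growth = e^(0.12−0.02) = 1.1052.
Risk-neutral probability p = (1.1052 − 0.6)/(1.35 − 0.6) = 0.5052/0.7500 = 0.6736
Terminal stock prices: S_uuu = 159.9, S_uud = 71.08, S_udd = 31.59, S_ddd = 14.04
Terminal payoffs (S − K): max(79.92, 0) = 79.92, max(-8.922, 0) = 0, max(-48.41, 0) = 0, max(-65.96, 0) = 0
Node uu (S = 118.5): V_uu = e^(−0.12)·[0.6736·79.9244 + 0.3264·0.0000] = 47.7464
Node ud (S = 52.65): V_ud = e^(−0.12)·[0.6736·0.0000 + 0.3264·0.0000] = 0.0000
Node dd (S = 23.4): V_dd = e^(−0.12)·[0.6736·0.0000 + 0.3264·0.0000] = 0.0000
Node u (S = 87.75): V_u = e^(−0.12)·[0.6736·47.7464 + 0.3264·0.0000] = 28.5235
Node d (S = 39): V_d = e^(−0.12)·[0.6736·0.0000 + 0.3264·0.0000] = 0.0000
Node 0 (S = 65): V_0 = e^(−0.12)·[0.6736·28.5235 + 0.3264·0.0000] = 17.0398

$17.04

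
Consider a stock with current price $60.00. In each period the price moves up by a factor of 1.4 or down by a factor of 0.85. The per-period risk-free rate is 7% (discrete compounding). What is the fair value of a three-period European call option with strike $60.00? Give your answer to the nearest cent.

$15.10

Risk-neutral probability p = (1 + 0.07 − 0.85)/(1.4 − 0.85) = 0.2200/0.5500 = 0.4000
Terminal stock prices: S_uuu = 164.6, S_uud = 99.96, S_udd = 60.69, S_ddd = 36.85
Terminal payoffs (S − K): max(104.6, 0) = 104.6, max(39.96, 0) = 39.96, max(0.69, 0) = 0.69, max(-23.15, 0) = 0
Node uu (S = 117.6): V_uu = 1/1.07·[0.4000·104.6400 + 0.6000·39.9600] = 61.5252
Node ud (S = 71.4): V_ud = 1/1.07·[0.4000·39.9600 + 0.6000·0.6900] = 15.3252
Node dd (S = 43.35): V_dd = 1/1.07·[0.4000·0.6900 + 0.6000·0.0000] = 0.2579
Node u (S = 84): V_u = 1/1.07·[0.4000·61.5252 + 0.6000·15.3252] = 31.5937
Node d (S = 51): V_d = 1/1.07·[0.4000·15.3252 + 0.6000·0.2579] = 5.8737
Node 0 (S = 60): V_0 = 1/1.07·[0.4000·31.5937 + 0.6000·5.8737] = 15.1044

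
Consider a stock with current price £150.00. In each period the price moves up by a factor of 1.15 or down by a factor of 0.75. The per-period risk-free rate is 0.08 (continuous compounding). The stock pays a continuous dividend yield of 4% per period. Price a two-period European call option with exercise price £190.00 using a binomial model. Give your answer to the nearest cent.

£3.77

Per-period risk-free factor R = e^0.08 = 1.0833; dividend-adjusted growth = e^(0.08−0.04) = 1.0408.
Risk-neutral probability p = (1.0408 − 0.75)/(1.15 − 0.75) = 0.2908/0.4000 = 0.7270
Terminal stock prices: S_uu = 198.4, S_ud = 129.4, S_dd = 84.38
Terminal payoffs (S − K): max(8.375, 0) = 8.375, max(-60.62, 0) = 0, max(-105.6, 0) = 0
Node u (S = 172.5): V_u = e^(−0.08)·[0.7270·8.3750 + 0.2730·0.0000] = 5.6207
Node d (S = 112.5): V_d = e^(−0.08)·[0.7270·0.0000 + 0.2730·0.0000] = 0.0000
Node 0 (S = 150): V_0 = e^(−0.08)·[0.7270·5.6207 + 0.2730·0.0000] = 3.7722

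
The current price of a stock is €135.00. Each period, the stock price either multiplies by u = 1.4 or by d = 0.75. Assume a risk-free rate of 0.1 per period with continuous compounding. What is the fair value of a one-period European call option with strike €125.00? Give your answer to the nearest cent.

€31.64

Risk-neutral probability p = (e^0.1 − 0.75)/(1.4 − 0.75) = 0.3552/0.6500 = 0.5464
Terminal stock prices: S_u = 189, S_d = 101.2
Terminal payoffs (S − K): max(64, 0) = 64, max(-23.75, 0) = 0
Node 0 (S = 135): V_0 = e^(−0.1)·[0.5464·64.0000 + 0.4536·0.0000] = 31.6428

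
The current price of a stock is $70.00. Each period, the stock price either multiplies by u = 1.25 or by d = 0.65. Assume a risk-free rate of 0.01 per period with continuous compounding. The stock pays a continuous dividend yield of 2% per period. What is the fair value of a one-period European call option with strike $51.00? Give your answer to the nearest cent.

Per-period risk-free factor R = e^0.01 = 1.0101; dividend-adjusted growth = e^(0.01−0.02) = 0.9900.
Risk-neutral probability p = (0.9900 − 0.65)/(1.25 − 0.65) = 0.3400/0.6000 = 0.5667
Terminal stock prices: S_u = 87.5, S_d = 45.5
Terminal payoffs (S − K): max(36.5, 0) = 36.5, max(-5.5, 0) = 0
Node 0 (S = 70): V_0 = e^(−0.01)·[0.5667·36.5000 + 0.4333·0.0000] = 20.4805

$20.48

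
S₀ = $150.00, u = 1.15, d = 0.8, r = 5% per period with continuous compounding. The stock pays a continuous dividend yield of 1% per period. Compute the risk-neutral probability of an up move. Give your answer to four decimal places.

p = 0.6880

Per-period risk-free factor R = e^0.05 = 1.0513; dividend-adjusted growth = e^(0.05−0.01) = 1.0408.
Risk-neutral probability p = (1.0408 − 0.8)/(1.15 − 0.8) = 0.2408/0.3500 = 0.6880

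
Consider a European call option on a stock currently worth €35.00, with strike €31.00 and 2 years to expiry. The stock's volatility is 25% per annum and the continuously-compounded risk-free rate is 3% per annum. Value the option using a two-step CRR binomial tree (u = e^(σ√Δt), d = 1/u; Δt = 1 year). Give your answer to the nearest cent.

€8.12

CRR parameters: u = e^(σ√Δt) = e^(0.25·√1) = 1.2840, d = 1/u = 0.7788
Per-period rate: rΔt = 0.03·1 = 0.03, so R = e^0.03 = 1.0305
Risk-neutral probability p = (e^0.03 − 0.7788)/(1.2840 − 0.7788) = 0.2517/0.5052 = 0.4981
Terminal stock prices: S_uu = 57.71, S_ud = 35, S_dd = 21.23
Terminal payoffs (S − K): max(26.71, 0) = 26.71, max(4, 0) = 4, max(-9.771, 0) = 0
Node u (S = 44.94): V_u = e^(−0.03)·[0.4981·26.7052 + 0.5019·4.0000] = 14.8571
Node d (S = 27.26): V_d = e^(−0.03)·[0.4981·4.0000 + 0.5019·0.0000] = 1.9335
Node 0 (S = 35): V_0 = e^(−0.03)·[0.4981·14.8571 + 0.5019·1.9335] = 8.1234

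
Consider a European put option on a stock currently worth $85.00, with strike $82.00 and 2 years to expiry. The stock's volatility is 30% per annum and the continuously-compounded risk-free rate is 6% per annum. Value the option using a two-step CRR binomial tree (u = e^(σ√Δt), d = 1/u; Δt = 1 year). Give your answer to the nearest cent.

CRR parameters: u = e^(σ√Δt) = e^(0.3·√1) = 1.3499, d = 1/u = 0.7408
Per-period rate: rΔt = 0.06·1 = 0.06, so R = e^0.06 = 1.0618
Risk-neutral probability p = (e^0.06 − 0.7408)/(1.3499 − 0.7408) = 0.3210/0.6090 = 0.5271
Terminal stock prices: S_uu = 154.9, S_ud = 85, S_dd = 46.65
Terminal payoffs (K − S): max(-72.88, 0) = 0, max(-3, 0) = 0, max(35.35, 0) = 35.35
Node u (S = 114.7): V_u = e^(−0.06)·[0.5271·0.0000 + 0.4729·0.0000] = 0.0000
Node d (S = 62.97): V_d = e^(−0.06)·[0.5271·0.0000 + 0.4729·35.3510] = 15.7443
Node 0 (S = 85): V_0 = e^(−0.06)·[0.5271·0.0000 + 0.4729·15.7443] = 7.0121

$7.01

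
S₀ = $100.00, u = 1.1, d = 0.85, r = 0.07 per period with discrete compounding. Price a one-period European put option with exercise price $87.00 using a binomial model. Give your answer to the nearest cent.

Risk-neutral probability p = (1 + 0.07 − 0.85)/(1.1 − 0.85) = 0.2200/0.2500 = 0.8800
Terminal stock prices: S_u = 110, S_d = 85
Terminal payoffs (K − S): max(-23, 0) = 0, max(2, 0) = 2
Node 0 (S = 100): V_0 = 1/1.07·[0.8800·0.0000 + 0.1200·2.0000] = 0.2243

$0.22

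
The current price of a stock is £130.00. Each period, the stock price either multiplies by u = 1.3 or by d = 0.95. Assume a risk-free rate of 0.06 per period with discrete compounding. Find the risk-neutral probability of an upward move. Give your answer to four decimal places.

Risk-neutral probability p = (1 + 0.06 − 0.95)/(1.3 − 0.95) = 0.1100/0.3500 = 0.3143

p = 0.3143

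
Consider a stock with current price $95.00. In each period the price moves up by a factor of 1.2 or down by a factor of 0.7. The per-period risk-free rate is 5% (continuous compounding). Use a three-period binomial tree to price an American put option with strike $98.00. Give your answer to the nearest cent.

Risk-neutral probability p = (e^0.05 − 0.7)/(1.2 − 0.7) = 0.3513/0.5000 = 0.7025
Terminal stock prices: S_uuu = 164.2, S_uud = 95.76, S_udd = 55.86, S_ddd = 32.58
Terminal payoffs (K − S): max(-66.16, 0) = 0, max(2.24, 0) = 2.24, max(42.14, 0) = 42.14, max(65.42, 0) = 65.42
Node uu (S = 136.8): continuation = e^(−0.05)·[0.7025·0.0000 + 0.2975·2.2400] = 0.6338; exercise value = 0.0000 ≤ continuation, so V_uu = 0.6338
Node ud (S = 79.8): continuation = e^(−0.05)·[0.7025·2.2400 + 0.2975·42.1400] = 13.4205; exercise value = 18.2000 > continuation, so V_ud = 18.2000 (exercise)
Node dd (S = 46.55): continuation = e^(−0.05)·[0.7025·42.1400 + 0.2975·65.4150] = 46.6705; exercise value = 51.4500 > continuation, so V_dd = 51.4500 (exercise)
Node u (S = 114): continuation = e^(−0.05)·[0.7025·0.6338 + 0.2975·18.2000] = 5.5733; exercise value = 0.0000 ≤ continuation, so V_u = 5.5733
Node d (S = 66.5): continuation = e^(−0.05)·[0.7025·18.2000 + 0.2975·51.4500] = 26.7205; exercise value = 31.5000 > continuation, so V_d = 31.5000 (exercise)
Node 0 (S = 95): continuation = e^(−0.05)·[0.7025·5.5733 + 0.2975·31.5000] = 12.6374; exercise value = 3.0000 ≤ continuation, so V_0 = 12.6374

$12.64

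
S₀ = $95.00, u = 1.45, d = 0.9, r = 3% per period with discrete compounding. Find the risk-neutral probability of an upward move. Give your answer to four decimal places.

Risk-neutral probability p = (1 + 0.03 − 0.9)/(1.45 − 0.9) = 0.1300/0.5500 = 0.2364

p = 0.2364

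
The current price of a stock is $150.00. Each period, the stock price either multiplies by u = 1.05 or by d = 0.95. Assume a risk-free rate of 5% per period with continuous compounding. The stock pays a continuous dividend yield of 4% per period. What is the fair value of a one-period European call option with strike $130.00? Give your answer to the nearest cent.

Per-period risk-free factor R = e^0.05 = 1.0513; dividend-adjusted growth = e^(0.05−0.04) = 1.0101.
Risk-neutral probability p = (1.0101 − 0.95)/(1.05 − 0.95) = 0.0601/0.1000 = 0.6005
Terminal stock prices: S_u = 157.5, S_d = 142.5
Terminal payoffs (S − K): max(27.5, 0) = 27.5, max(12.5, 0) = 12.5
Node 0 (S = 150): V_0 = e^(−0.05)·[0.6005·27.5000 + 0.3995·12.5000] = 20.4586

$20.46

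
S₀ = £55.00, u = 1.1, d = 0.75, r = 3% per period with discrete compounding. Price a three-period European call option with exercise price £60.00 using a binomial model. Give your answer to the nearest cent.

£6.19

Risk-neutral probability p = (1 + 0.03 − 0.75)/(1.1 − 0.75) = 0.2800/0.3500 = 0.8000
Terminal stock prices: S_uuu = 73.21, S_uud = 49.91, S_udd = 34.03, S_ddd = 23.2
Terminal payoffs (S − K): max(13.21, 0) = 13.21, max(-10.09, 0) = 0, max(-25.97, 0) = 0, max(-36.8, 0) = 0
Node uu (S = 66.55): V_uu = 1/1.03·[0.8000·13.2050 + 0.2000·0.0000] = 10.2563
Node ud (S = 45.38): V_ud = 1/1.03·[0.8000·0.0000 + 0.2000·0.0000] = 0.0000
Node dd (S = 30.94): V_dd = 1/1.03·[0.8000·0.0000 + 0.2000·0.0000] = 0.0000
Node u (S = 60.5): V_u = 1/1.03·[0.8000·10.2563 + 0.2000·0.0000] = 7.9661
Node d (S = 41.25): V_d = 1/1.03·[0.8000·0.0000 + 0.2000·0.0000] = 0.0000
Node 0 (S = 55): V_0 = 1/1.03·[0.8000·7.9661 + 0.2000·0.0000] = 6.1872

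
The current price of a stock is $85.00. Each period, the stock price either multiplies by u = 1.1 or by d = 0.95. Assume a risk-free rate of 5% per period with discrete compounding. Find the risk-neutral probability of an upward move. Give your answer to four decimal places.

Risk-neutral probability p = (1 + 0.05 − 0.95)/(1.1 − 0.95) = 0.1000/0.1500 = 0.6667

p = 0.6667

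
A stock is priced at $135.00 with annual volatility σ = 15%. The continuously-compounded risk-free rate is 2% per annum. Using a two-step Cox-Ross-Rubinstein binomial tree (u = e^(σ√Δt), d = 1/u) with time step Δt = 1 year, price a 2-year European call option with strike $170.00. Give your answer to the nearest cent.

CRR parameters: u = e^(σ√Δt) = e^(0.15·√1) = 1.1618, d = 1/u = 0.8607
Per-period rate: rΔt = 0.02·1 = 0.02, so R = e^0.02 = 1.0202
Risk-neutral probability p = (e^0.02 − 0.8607)/(1.1618 − 0.8607) = 0.1595/0.3011 = 0.5297
Terminal stock prices: S_uu = 182.2, S_ud = 135, S_dd = 100
Terminal payoffs (S − K): max(12.23, 0) = 12.23, max(-35, 0) = 0, max(-69.99, 0) = 0
Node u (S = 156.8): V_u = e^(−0.02)·[0.5297·12.2309 + 0.4703·0.0000] = 6.3499
Node d (S = 116.2): V_d = e^(−0.02)·[0.5297·0.0000 + 0.4703·0.0000] = 0.0000
Node 0 (S = 135): V_0 = e^(−0.02)·[0.5297·6.3499 + 0.4703·0.0000] = 3.2967

$3.30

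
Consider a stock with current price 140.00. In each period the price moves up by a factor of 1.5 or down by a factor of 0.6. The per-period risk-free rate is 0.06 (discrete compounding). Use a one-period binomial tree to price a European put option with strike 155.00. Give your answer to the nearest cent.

32.75

Risk-neutral probability p = (1 + 0.06 − 0.6)/(1.5 − 0.6) = 0.4600/0.9000 = 0.5111
Terminal stock prices: S_u = 210, S_d = 84
Terminal payoffs (K − S): max(-55, 0) = 0, max(71, 0) = 71
Node 0 (S = 140): V_0 = 1/1.06·[0.5111·0.0000 + 0.4889·71.0000] = 32.7463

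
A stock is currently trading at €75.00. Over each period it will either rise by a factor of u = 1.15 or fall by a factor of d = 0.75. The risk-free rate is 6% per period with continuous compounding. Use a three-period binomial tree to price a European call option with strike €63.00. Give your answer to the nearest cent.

€24.03

Risk-neutral probability p = (e^0.06 − 0.75)/(1.15 − 0.75) = 0.3118/0.4000 = 0.7796
Terminal stock prices: S_uuu = 114.1, S_uud = 74.39, S_udd = 48.52, S_ddd = 31.64
Terminal payoffs (S − K): max(51.07, 0) = 51.07, max(11.39, 0) = 11.39, max(-14.48, 0) = 0, max(-31.36, 0) = 0
Node uu (S = 99.19): V_uu = e^(−0.06)·[0.7796·51.0656 + 0.2204·11.3906] = 39.8563
Node ud (S = 64.69): V_ud = e^(−0.06)·[0.7796·11.3906 + 0.2204·0.0000] = 8.3629
Node dd (S = 42.19): V_dd = e^(−0.06)·[0.7796·0.0000 + 0.2204·0.0000] = 0.0000
Node u (S = 86.25): V_u = e^(−0.06)·[0.7796·39.8563 + 0.2204·8.3629] = 30.9981
Node d (S = 56.25): V_d = e^(−0.06)·[0.7796·8.3629 + 0.2204·0.0000] = 6.1400
Node 0 (S = 75): V_0 = e^(−0.06)·[0.7796·30.9981 + 0.2204·6.1400] = 24.0330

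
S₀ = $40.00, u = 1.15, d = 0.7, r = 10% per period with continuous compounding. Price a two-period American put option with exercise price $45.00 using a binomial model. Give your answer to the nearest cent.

$5.00

Risk-neutral probability p = (e^0.1 − 0.7)/(1.15 − 0.7) = 0.4052/0.4500 = 0.9004
Terminal stock prices: S_uu = 52.9, S_ud = 32.2, S_dd = 19.6
Terminal payoffs (K − S): max(-7.9, 0) = 0, max(12.8, 0) = 12.8, max(25.4, 0) = 25.4
Node u (S = 46): continuation = e^(−0.1)·[0.9004·0.0000 + 0.0996·12.8000] = 1.1538; exercise value = 0.0000 ≤ continuation, so V_u = 1.1538
Node d (S = 28): continuation = e^(−0.1)·[0.9004·12.8000 + 0.0996·25.4000] = 12.7177; exercise value = 17.0000 > continuation, so V_d = 17.0000 (exercise)
Node 0 (S = 40): continuation = e^(−0.1)·[0.9004·1.1538 + 0.0996·17.0000] = 2.4724; exercise value = 5.0000 > continuation, so V_0 = 5.0000 (exercise)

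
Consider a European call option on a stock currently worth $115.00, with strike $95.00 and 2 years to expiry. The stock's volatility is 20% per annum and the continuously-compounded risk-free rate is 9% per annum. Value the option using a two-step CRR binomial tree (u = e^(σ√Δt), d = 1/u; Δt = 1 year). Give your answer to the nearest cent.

CRR parameters: u = e^(σ√Δt) = e^(0.2·√1) = 1.2214, d = 1/u = 0.8187
Per-period rate: rΔt = 0.09·1 = 0.09, so R = e^0.09 = 1.0942
Risk-neutral probability p = (e^0.09 − 0.8187)/(1.2214 − 0.8187) = 0.2754/0.4027 = 0.6840
Terminal stock prices: S_uu = 171.6, S_ud = 115, S_dd = 77.09
Terminal payoffs (S − K): max(76.56, 0) = 76.56, max(20, 0) = 20, max(-17.91, 0) = 0
Node u (S = 140.5): V_u = e^(−0.09)·[0.6840·76.5598 + 0.3160·20.0000] = 53.6379
Node d (S = 94.15): V_d = e^(−0.09)·[0.6840·20.0000 + 0.3160·0.0000] = 12.5033
Node 0 (S = 115): V_0 = e^(−0.09)·[0.6840·53.6379 + 0.3160·12.5033] = 37.1430

$37.14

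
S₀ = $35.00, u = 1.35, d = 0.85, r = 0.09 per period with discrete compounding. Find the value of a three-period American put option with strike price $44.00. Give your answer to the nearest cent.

Risk-neutral probability p = (1 + 0.09 − 0.85)/(1.35 − 0.85) = 0.2400/0.5000 = 0.4800
Terminal stock prices: S_uuu = 86.11, S_uud = 54.22, S_udd = 34.14, S_ddd = 21.49
Terminal payoffs (K − S): max(-42.11, 0) = 0, max(-10.22, 0) = 0, max(9.862, 0) = 9.862, max(22.51, 0) = 22.51
Node uu (S = 63.79): continuation = 1/1.09·[0.4800·0.0000 + 0.5200·0.0000] = 0.0000; exercise value = 0.0000 ≤ continuation, so V_uu = 0.0000
Node ud (S = 40.16): continuation = 1/1.09·[0.4800·0.0000 + 0.5200·9.8619] = 4.7047; exercise value = 3.8375 ≤ continuation, so V_ud = 4.7047
Node dd (S = 25.29): continuation = 1/1.09·[0.4800·9.8619 + 0.5200·22.5056] = 15.0795; exercise value = 18.7125 > continuation, so V_dd = 18.7125 (exercise)
Node u (S = 47.25): continuation = 1/1.09·[0.4800·0.0000 + 0.5200·4.7047] = 2.2445; exercise value = 0.0000 ≤ continuation, so V_u = 2.2445
Node d (S = 29.75): continuation = 1/1.09·[0.4800·4.7047 + 0.5200·18.7125] = 10.9989; exercise value = 14.2500 > continuation, so V_d = 14.2500 (exercise)
Node 0 (S = 35): continuation = 1/1.09·[0.4800·2.2445 + 0.5200·14.2500] = 7.7866; exercise value = 9.0000 > continuation, so V_0 = 9.0000 (exercise)

$9.00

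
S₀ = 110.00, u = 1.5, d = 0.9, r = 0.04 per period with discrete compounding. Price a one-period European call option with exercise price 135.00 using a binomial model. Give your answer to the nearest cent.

6.73

Risk-neutral probability p = (1 + 0.04 − 0.9)/(1.5 − 0.9) = 0.1400/0.6000 = 0.2333
Terminal stock prices: S_u = 165, S_d = 99
Terminal payoffs (S − K): max(30, 0) = 30, max(-36, 0) = 0
Node 0 (S = 110): V_0 = 1/1.04·[0.2333·30.0000 + 0.7667·0.0000] = 6.7308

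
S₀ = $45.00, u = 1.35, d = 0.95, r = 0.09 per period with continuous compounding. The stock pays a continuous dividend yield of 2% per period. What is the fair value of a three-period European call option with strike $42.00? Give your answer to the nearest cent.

$11.19

Per-period risk-free factor R = e^0.09 = 1.0942; dividend-adjusted growth = e^(0.09−0.02) = 1.0725.
Risk-neutral probability p = (1.0725 − 0.95)/(1.35 − 0.95) = 0.1225/0.4000 = 0.3063
Terminal stock prices: S_uuu = 110.7, S_uud = 77.91, S_udd = 54.83, S_ddd = 38.58
Terminal payoffs (S − K): max(68.72, 0) = 68.72, max(35.91, 0) = 35.91, max(12.83, 0) = 12.83, max(-3.418, 0) = 0
Node uu (S = 82.01): V_uu = e^(−0.09)·[0.3063·68.7169 + 0.6937·35.9119] = 42.0034
Node ud (S = 57.71): V_ud = e^(−0.09)·[0.3063·35.9119 + 0.6937·12.8269] = 18.1846
Node dd (S = 40.61): V_dd = e^(−0.09)·[0.3063·12.8269 + 0.6937·0.0000] = 3.5904
Node u (S = 60.75): V_u = e^(−0.09)·[0.3063·42.0034 + 0.6937·18.1846] = 23.2866
Node d (S = 42.75): V_d = e^(−0.09)·[0.3063·18.1846 + 0.6937·3.5904] = 7.3664
Node 0 (S = 45): V_0 = e^(−0.09)·[0.3063·23.2866 + 0.6937·7.3664] = 11.1886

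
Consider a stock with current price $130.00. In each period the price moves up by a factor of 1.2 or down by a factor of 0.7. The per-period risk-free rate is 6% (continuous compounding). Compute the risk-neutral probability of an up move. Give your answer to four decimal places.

Risk-neutral probability p = (e^0.06 − 0.7)/(1.2 − 0.7) = 0.3618/0.5000 = 0.7237

p = 0.7237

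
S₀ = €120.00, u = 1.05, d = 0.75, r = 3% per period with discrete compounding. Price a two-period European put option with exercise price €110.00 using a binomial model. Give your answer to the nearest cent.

€2.00

Risk-neutral probability p = (1 + 0.03 − 0.75)/(1.05 − 0.75) = 0.2800/0.3000 = 0.9333
Terminal stock prices: S_uu = 132.3, S_ud = 94.5, S_dd = 67.5
Terminal payoffs (K − S): max(-22.3, 0) = 0, max(15.5, 0) = 15.5, max(42.5, 0) = 42.5
Node u (S = 126): V_u = 1/1.03·[0.9333·0.0000 + 0.0667·15.5000] = 1.0032
Node d (S = 90): V_d = 1/1.03·[0.9333·15.5000 + 0.0667·42.5000] = 16.7961
Node 0 (S = 120): V_0 = 1/1.03·[0.9333·1.0032 + 0.0667·16.7961] = 1.9962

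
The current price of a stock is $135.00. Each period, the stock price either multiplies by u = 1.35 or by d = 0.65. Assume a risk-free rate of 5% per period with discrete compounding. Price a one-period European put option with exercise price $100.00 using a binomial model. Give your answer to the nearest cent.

$5.00

Risk-neutral probability p = (1 + 0.05 − 0.65)/(1.35 − 0.65) = 0.4000/0.7000 = 0.5714
Terminal stock prices: S_u = 182.2, S_d = 87.75
Terminal payoffs (K − S): max(-82.25, 0) = 0, max(12.25, 0) = 12.25
Node 0 (S = 135): V_0 = 1/1.05·[0.5714·0.0000 + 0.4286·12.2500] = 5.0000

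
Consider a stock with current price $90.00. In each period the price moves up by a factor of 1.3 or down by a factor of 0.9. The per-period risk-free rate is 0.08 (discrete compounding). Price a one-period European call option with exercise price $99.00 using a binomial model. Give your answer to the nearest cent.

$7.50

Risk-neutral probability p = (1 + 0.08 − 0.9)/(1.3 − 0.9) = 0.1800/0.4000 = 0.4500
Terminal stock prices: S_u = 117, S_d = 81
Terminal payoffs (S − K): max(18, 0) = 18, max(-18, 0) = 0
Node 0 (S = 90): V_0 = 1/1.08·[0.4500·18.0000 + 0.5500·0.0000] = 7.5000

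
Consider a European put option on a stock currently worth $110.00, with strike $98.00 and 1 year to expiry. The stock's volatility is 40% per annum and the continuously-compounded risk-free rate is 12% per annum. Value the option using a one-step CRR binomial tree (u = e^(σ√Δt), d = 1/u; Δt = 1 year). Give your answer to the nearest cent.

CRR parameters: u = e^(σ√Δt) = e^(0.4·√1) = 1.4918, d = 1/u = 0.6703
Per-period rate: rΔt = 0.12·1 = 0.12, so R = e^0.12 = 1.1275
Risk-neutral probability p = (e^0.12 − 0.6703)/(1.4918 − 0.6703) = 0.4572/0.8215 = 0.5565
Terminal stock prices: S_u = 164.1, S_d = 73.74
Terminal payoffs (K − S): max(-66.1, 0) = 0, max(24.26, 0) = 24.26
Node 0 (S = 110): V_0 = e^(−0.12)·[0.5565·0.0000 + 0.4435·24.2648] = 9.5443

$9.54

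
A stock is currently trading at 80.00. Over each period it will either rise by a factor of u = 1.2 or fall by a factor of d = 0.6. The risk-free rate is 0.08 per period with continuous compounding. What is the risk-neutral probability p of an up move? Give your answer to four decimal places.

Risk-neutral probability p = (e^0.08 − 0.6)/(1.2 − 0.6) = 0.4833/0.6000 = 0.8055

p = 0.8055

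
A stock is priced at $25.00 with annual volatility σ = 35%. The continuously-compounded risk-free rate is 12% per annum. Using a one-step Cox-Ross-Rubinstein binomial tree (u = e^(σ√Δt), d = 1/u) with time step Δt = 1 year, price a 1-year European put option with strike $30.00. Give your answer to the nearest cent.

CRR parameters: u = e^(σ√Δt) = e^(0.35·√1) = 1.4191, d = 1/u = 0.7047
Per-period rate: rΔt = 0.12·1 = 0.12, so R = e^0.12 = 1.1275
Risk-neutral probability p = (e^0.12 − 0.7047)/(1.4191 − 0.7047) = 0.4228/0.7144 = 0.5919
Terminal stock prices: S_u = 35.48, S_d = 17.62
Terminal payoffs (K − S): max(-5.477, 0) = 0, max(12.38, 0) = 12.38
Node 0 (S = 25): V_0 = e^(−0.12)·[0.5919·0.0000 + 0.4081·12.3828] = 4.4825

$4.48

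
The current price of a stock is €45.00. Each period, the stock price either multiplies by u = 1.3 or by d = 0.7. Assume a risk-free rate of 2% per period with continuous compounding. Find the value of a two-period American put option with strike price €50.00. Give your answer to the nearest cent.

Risk-neutral probability p = (e^0.02 − 0.7)/(1.3 − 0.7) = 0.3202/0.6000 = 0.5337
Terminal stock prices: S_uu = 76.05, S_ud = 40.95, S_dd = 22.05
Terminal payoffs (K − S): max(-26.05, 0) = 0, max(9.05, 0) = 9.05, max(27.95, 0) = 27.95
Node u (S = 58.5): continuation = e^(−0.02)·[0.5337·0.0000 + 0.4663·9.0500] = 4.1367; exercise value = 0.0000 ≤ continuation, so V_u = 4.1367
Node d (S = 31.5): continuation = e^(−0.02)·[0.5337·9.0500 + 0.4663·27.9500] = 17.5099; exercise value = 18.5000 > continuation, so V_d = 18.5000 (exercise)
Node 0 (S = 45): continuation = e^(−0.02)·[0.5337·4.1367 + 0.4663·18.5000] = 10.6202; exercise value = 5.0000 ≤ continuation, so V_0 = 10.6202

€10.62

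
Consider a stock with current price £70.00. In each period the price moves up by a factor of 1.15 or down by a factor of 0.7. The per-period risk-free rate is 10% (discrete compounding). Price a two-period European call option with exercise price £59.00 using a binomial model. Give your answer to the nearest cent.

Risk-neutral probability p = (1 + 0.1 − 0.7)/(1.15 − 0.7) = 0.4000/0.4500 = 0.8889
Terminal stock prices: S_uu = 92.57, S_ud = 56.35, S_dd = 34.3
Terminal payoffs (S − K): max(33.57, 0) = 33.57, max(-2.65, 0) = 0, max(-24.7, 0) = 0
Node u (S = 80.5): V_u = 1/1.1·[0.8889·33.5750 + 0.1111·0.0000] = 27.1313
Node d (S = 49): V_d = 1/1.1·[0.8889·0.0000 + 0.1111·0.0000] = 0.0000
Node 0 (S = 70): V_0 = 1/1.1·[0.8889·27.1313 + 0.1111·0.0000] = 21.9243

£21.92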